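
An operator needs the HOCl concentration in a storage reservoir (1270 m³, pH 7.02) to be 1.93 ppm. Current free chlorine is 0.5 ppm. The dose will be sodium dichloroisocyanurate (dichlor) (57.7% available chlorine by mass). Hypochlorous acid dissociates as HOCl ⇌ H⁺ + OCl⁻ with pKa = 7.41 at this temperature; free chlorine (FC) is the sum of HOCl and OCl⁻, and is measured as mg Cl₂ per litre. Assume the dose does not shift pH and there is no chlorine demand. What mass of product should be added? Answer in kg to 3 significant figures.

4.88 kg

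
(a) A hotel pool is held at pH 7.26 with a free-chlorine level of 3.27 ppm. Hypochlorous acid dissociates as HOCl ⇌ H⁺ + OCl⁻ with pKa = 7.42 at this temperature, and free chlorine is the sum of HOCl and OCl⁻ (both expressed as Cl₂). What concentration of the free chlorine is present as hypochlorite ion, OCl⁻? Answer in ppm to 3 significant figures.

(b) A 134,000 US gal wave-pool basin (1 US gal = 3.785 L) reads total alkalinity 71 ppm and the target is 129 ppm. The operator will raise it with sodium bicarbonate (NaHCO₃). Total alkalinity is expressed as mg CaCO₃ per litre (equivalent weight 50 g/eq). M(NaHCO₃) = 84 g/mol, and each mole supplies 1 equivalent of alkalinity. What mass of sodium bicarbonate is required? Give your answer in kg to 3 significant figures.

(a) 1.34 ppm; (b) 49.4 kg

(a) [OCl⁻]/[HOCl] = 10^(pH − pKa) = 10^(7.26 − 7.42) = 10^-0.16 = 0.6918.
(a) Fraction as HOCl = 1 / (1 + 0.6918) = 0.5911.
(a) OCl⁻ = (1 − 0.5911) × 3.27 ppm = 1.337 ppm.

(b) Volume: 134,000 US gal × 3.785 L/gal = 507,190 L.
(b) Alkalinity to add: (129 − 71) = 58 mg/L as CaCO₃ × 507,190 L = 29,420 g as CaCO₃.
(b) Equivalents: 29,420 g ÷ 50 g/eq = 588.3 eq.
(b) NaHCO₃ supplies 1 eq per mole → 588.3 mol.
(b) Mass: 588.3 mol × 84 g/mol = 49,420 g.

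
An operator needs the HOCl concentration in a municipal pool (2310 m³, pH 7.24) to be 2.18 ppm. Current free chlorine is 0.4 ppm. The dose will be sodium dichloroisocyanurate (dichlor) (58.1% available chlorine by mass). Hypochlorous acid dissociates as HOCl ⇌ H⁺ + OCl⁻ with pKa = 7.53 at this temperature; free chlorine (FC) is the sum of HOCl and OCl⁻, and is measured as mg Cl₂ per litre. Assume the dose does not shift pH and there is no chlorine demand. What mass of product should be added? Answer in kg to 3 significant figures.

Volume: 2310 m³ = 2,310,000 L.
[OCl⁻]/[HOCl] = 10^(pH − pKa) = 10^(7.24 − 7.53) = 0.5129; fraction as HOCl = 1/(1 + 0.5129) = 0.661.
Free chlorine required for 2.18 ppm HOCl: 2.18 / 0.661 = 3.298 ppm.
FC to add: 3.298 − 0.4 = 2.898 mg/L as Cl₂.
Cl₂ equivalent: 2.898 mg/L × 2,310,000 L = 6694 g.
Product at 58.1% available Cl: 6694 / 0.581 = 11,520 g.

11.5 kg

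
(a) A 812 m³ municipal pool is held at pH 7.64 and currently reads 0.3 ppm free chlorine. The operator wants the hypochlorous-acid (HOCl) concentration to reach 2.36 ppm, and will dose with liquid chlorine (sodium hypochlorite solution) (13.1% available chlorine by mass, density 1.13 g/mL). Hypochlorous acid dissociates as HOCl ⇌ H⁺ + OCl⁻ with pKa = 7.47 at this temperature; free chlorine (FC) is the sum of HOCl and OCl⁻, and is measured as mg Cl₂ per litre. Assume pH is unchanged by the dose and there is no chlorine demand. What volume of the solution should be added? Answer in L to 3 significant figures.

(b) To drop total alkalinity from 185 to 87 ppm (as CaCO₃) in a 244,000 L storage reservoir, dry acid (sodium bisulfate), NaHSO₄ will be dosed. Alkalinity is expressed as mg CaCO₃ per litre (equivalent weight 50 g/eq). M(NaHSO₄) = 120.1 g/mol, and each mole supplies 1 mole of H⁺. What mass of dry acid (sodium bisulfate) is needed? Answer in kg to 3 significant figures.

(a) 30.4 L; (b) 57.4 kg

(a) Volume: 812 m³ = 812,000 L.
(a) [OCl⁻]/[HOCl] = 10^(pH − pKa) = 10^(7.64 − 7.47) = 1.479; fraction as HOCl = 1/(1 + 1.479) = 0.4034.
(a) Free chlorine required for 2.36 ppm HOCl: 2.36 / 0.4034 = 5.851 ppm.
(a) FC to add: 5.851 − 0.3 = 5.551 mg/L as Cl₂.
(a) Cl₂ equivalent: 5.551 mg/L × 812,000 L = 4507 g.
(a) Product at 13.1% available Cl: 4507 / 0.131 = 34,410 g.
(a) Volume: 34,410 g ÷ 1.13 g/mL = 30,450 mL.

(b) Alkalinity to neutralize: (185 − 87) = 98 mg/L as CaCO₃ × 244,000 L = 23,910 g as CaCO₃.
(b) Equivalents of H⁺ required: 23,910 ÷ 50 g/eq = 478.2 eq = 478.2 mol NaHSO₄.
(b) Mass of NaHSO₄: 478.2 × 120.1 = 57,440 g.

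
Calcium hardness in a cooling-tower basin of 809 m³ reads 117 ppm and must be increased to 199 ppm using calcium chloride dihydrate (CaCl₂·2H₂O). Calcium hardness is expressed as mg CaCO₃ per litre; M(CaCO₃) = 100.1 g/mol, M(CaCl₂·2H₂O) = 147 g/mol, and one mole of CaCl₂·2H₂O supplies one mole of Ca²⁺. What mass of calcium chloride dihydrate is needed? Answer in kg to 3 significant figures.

Volume: 809 m³ = 809,000 L.
Hardness to add: (199 − 117) = 82 mg/L as CaCO₃ × 809,000 L = 66,340 g as CaCO₃.
Moles of Ca²⁺ (1 mol Ca²⁺ ≡ 1 mol CaCO₃): 66,340 / 100.1 g/mol = 662.7 mol.
Mass of CaCl₂·2H₂O: 662.7 × 147 = 97,420 g.

97.4 kg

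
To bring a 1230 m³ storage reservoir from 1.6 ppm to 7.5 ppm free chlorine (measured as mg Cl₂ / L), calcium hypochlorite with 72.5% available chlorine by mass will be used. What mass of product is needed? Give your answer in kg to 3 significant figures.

10.0 kg

Volume: 1230 m³ = 1,230,000 L.
Chlorine deficit: 7.5 − 1.6 = 5.9 ppm = 5.9 mg/L as Cl₂.
Cl₂ equivalent needed: 5.9 mg/L × 1,230,000 L = 7,257,000 mg = 7257 g.
Product at 72.5% available chlorine: 7257 / 0.725 = 10,010 g.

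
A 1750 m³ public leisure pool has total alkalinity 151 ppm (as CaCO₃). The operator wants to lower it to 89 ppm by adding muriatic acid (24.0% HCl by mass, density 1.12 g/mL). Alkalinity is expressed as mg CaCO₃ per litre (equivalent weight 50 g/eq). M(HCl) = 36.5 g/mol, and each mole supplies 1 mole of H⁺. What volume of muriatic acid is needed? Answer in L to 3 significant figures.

295 L

Volume: 1750 m³ = 1,750,000 L.
Alkalinity to neutralize: (151 − 89) = 62 mg/L as CaCO₃ × 1,750,000 L = 108,500 g as CaCO₃.
Equivalents of H⁺ required: 108,500 ÷ 50 g/eq = 2170 eq = 2170 mol HCl.
Mass of HCl: 2170 × 36.5 = 79,200 g.
Mass of 24.0% solution: 79,200 / 0.24 = 330,000 g.
Volume: 330,000 g ÷ 1.12 g/mL = 294,700 mL.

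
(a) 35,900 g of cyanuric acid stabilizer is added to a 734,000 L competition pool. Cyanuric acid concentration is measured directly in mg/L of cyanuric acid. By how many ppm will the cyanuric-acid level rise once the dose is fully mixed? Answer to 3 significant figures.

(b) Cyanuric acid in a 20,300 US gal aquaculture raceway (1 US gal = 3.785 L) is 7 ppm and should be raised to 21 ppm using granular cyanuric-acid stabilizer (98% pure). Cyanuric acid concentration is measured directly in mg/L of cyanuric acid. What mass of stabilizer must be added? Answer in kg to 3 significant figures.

(a) 48.9 ppm; (b) 1.10 kg

(a) Rise: 35,900 g / 734,000 L × 1000 = 48.91 mg/L.

(b) Volume: 20,300 US gal × 3.785 L/gal = 76,836 L.
(b) CYA to add: (21 − 7) = 14 mg/L × 76,836 L = 1076 g cyanuric acid.
(b) At 98% purity: 1076 / 0.98 = 1098 g product.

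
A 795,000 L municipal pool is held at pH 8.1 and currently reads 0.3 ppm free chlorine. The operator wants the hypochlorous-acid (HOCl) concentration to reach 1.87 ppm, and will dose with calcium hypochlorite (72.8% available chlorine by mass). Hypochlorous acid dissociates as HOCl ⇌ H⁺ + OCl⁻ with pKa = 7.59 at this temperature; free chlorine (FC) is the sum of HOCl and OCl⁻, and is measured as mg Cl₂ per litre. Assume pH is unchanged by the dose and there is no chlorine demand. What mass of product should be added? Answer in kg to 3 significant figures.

8.32 kg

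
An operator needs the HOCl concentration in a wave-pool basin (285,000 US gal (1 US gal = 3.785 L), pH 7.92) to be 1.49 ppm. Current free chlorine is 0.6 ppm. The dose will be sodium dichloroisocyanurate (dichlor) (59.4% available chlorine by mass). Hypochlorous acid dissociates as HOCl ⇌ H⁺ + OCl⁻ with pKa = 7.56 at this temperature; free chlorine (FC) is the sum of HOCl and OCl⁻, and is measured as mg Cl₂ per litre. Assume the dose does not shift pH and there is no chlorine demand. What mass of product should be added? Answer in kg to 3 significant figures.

7.82 kg

Volume: 285,000 US gal × 3.785 L/gal = 1,078,725 L.
[OCl⁻]/[HOCl] = 10^(pH − pKa) = 10^(7.92 − 7.56) = 2.291; fraction as HOCl = 1/(1 + 2.291) = 0.3039.
Free chlorine required for 1.49 ppm HOCl: 1.49 / 0.3039 = 4.903 ppm.
FC to add: 4.903 − 0.6 = 4.303 mg/L as Cl₂.
Cl₂ equivalent: 4.303 mg/L × 1,078,725 L = 4642 g.
Product at 59.4% available Cl: 4642 / 0.594 = 7815 g.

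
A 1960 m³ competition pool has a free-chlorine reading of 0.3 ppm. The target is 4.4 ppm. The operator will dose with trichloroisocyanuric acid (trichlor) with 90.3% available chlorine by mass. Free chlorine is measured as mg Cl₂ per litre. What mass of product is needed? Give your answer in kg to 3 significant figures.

Volume: 1960 m³ = 1,960,000 L.
Chlorine deficit: 4.4 − 0.3 = 4.1 ppm = 4.1 mg/L as Cl₂.
Cl₂ equivalent needed: 4.1 mg/L × 1,960,000 L = 8,036,000 mg = 8036 g.
Product at 90.3% available chlorine: 8036 / 0.903 = 8899 g.

8.90 kg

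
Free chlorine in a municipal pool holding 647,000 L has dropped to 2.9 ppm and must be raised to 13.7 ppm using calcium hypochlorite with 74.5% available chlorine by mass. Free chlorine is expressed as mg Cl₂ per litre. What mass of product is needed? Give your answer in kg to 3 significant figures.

Chlorine deficit: 13.7 − 2.9 = 10.8 ppm = 10.8 mg/L as Cl₂.
Cl₂ equivalent needed: 10.8 mg/L × 647,000 L = 6,988,000 mg = 6988 g.
Product at 74.5% available chlorine: 6988 / 0.745 = 9379 g.

9.38 kg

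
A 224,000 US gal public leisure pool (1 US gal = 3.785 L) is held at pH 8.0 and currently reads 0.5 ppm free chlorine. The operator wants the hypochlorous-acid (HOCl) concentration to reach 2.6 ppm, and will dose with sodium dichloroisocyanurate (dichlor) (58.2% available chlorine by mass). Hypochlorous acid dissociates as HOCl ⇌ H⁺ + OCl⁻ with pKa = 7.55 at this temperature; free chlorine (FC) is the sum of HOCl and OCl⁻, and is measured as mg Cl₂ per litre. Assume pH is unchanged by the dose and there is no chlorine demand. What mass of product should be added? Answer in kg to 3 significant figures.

13.7 kg

Volume: 224,000 US gal × 3.785 L/gal = 847,840 L.
[OCl⁻]/[HOCl] = 10^(pH − pKa) = 10^(8.0 − 7.55) = 2.818; fraction as HOCl = 1/(1 + 2.818) = 0.2619.
Free chlorine required for 2.6 ppm HOCl: 2.6 / 0.2619 = 9.928 ppm.
FC to add: 9.928 − 0.5 = 9.428 mg/L as Cl₂.
Cl₂ equivalent: 9.428 mg/L × 847,840 L = 7993 g.
Product at 58.2% available Cl: 7993 / 0.582 = 13,730 g.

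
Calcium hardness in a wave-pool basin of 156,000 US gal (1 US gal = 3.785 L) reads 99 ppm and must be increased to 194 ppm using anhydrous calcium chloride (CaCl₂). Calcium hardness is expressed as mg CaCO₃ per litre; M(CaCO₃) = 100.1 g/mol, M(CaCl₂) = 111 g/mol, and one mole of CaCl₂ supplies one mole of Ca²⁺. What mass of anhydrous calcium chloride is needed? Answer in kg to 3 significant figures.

62.2 kg

Volume: 156,000 US gal × 3.785 L/gal = 590,460 L.
Hardness to add: (194 − 99) = 95 mg/L as CaCO₃ × 590,460 L = 56,090 g as CaCO₃.
Moles of Ca²⁺ (1 mol Ca²⁺ ≡ 1 mol CaCO₃): 56,090 / 100.1 g/mol = 560.4 mol.
Mass of CaCl₂: 560.4 × 111 = 62,200 g.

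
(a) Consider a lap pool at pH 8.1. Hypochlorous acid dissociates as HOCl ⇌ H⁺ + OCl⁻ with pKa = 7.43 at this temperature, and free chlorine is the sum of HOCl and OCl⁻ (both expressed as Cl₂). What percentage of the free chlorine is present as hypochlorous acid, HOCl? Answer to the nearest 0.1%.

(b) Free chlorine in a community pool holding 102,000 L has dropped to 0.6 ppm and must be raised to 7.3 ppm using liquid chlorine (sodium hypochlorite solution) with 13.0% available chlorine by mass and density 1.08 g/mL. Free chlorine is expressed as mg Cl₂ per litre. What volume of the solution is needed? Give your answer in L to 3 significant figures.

(a) 17.6%; (b) 4.87 L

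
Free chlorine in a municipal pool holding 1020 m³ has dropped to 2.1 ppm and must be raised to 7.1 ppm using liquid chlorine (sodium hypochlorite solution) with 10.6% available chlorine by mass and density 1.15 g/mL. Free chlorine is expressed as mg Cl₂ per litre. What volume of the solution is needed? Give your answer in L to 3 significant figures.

Volume: 1020 m³ = 1,020,000 L.
Chlorine deficit: 7.1 − 2.1 = 5 ppm = 5 mg/L as Cl₂.
Cl₂ equivalent needed: 5 mg/L × 1,020,000 L = 5,100,000 mg = 5100 g.
Product at 10.6% available chlorine: 5100 / 0.106 = 48,110 g.
Volume at density 1.15 g/mL: 48,110 g ÷ 1.15 g/mL = 41,840 mL.

41.8 L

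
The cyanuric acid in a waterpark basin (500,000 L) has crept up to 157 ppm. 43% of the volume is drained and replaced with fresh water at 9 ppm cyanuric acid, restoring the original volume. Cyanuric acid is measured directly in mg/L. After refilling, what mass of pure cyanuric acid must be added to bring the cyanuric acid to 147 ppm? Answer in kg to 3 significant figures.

After draining 43% and refilling: 157 × 0.57 + 9 × 0.43 = 93.36 ppm.
Deficit to target: 147 − 93.36 = 53.64 mg/L.
Mass: 53.64 mg/L × 500,000 L = 26,820 g cyanuric acid.

26.8 kg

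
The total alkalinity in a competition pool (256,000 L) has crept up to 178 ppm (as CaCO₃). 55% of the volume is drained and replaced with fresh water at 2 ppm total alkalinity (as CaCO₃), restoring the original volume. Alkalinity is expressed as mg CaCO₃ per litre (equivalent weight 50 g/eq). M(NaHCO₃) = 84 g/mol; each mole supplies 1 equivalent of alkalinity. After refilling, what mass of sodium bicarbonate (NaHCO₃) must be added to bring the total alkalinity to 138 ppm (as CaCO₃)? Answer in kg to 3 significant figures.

24.4 kg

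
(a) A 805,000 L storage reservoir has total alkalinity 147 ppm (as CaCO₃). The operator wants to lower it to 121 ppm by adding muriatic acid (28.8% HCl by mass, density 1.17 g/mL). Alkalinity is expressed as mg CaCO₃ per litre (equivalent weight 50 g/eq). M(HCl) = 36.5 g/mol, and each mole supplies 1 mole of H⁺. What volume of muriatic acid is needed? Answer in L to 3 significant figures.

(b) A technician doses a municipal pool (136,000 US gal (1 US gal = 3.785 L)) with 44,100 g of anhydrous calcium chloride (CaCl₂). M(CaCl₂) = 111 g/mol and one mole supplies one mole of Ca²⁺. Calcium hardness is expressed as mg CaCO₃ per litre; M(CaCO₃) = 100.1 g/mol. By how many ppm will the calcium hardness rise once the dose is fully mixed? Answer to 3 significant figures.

(a) Alkalinity to neutralize: (147 − 121) = 26 mg/L as CaCO₃ × 805,000 L = 20,930 g as CaCO₃.
(a) Equivalents of H⁺ required: 20,930 ÷ 50 g/eq = 418.6 eq = 418.6 mol HCl.
(a) Mass of HCl: 418.6 × 36.5 = 15,280 g.
(a) Mass of 28.8% solution: 15,280 / 0.288 = 53,050 g.
(a) Volume: 53,050 g ÷ 1.17 g/mL = 45,340 mL.

(b) Volume: 136,000 US gal × 3.785 L/gal = 514,760 L.
(b) Moles of Ca²⁺: 44,100 g ÷ 111 g/mol = 397.3 mol.
(b) As CaCO₃: 397.3 mol × 100.1 g/mol = 39,770 g.
(b) Rise: 39,770 g / 514,760 L × 1000 = 77.26 mg/L.

(a) 45.3 L; (b) 77.3 ppm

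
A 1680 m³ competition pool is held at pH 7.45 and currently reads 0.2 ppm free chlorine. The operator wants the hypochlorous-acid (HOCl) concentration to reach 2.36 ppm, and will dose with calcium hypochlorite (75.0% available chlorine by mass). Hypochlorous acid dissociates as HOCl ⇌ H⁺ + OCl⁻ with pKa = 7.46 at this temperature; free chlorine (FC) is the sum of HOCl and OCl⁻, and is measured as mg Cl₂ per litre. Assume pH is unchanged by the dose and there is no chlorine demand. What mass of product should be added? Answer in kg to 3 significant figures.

10.0 kg

Volume: 1680 m³ = 1,680,000 L.
[OCl⁻]/[HOCl] = 10^(pH − pKa) = 10^(7.45 − 7.46) = 0.9772; fraction as HOCl = 1/(1 + 0.9772) = 0.5058.
Free chlorine required for 2.36 ppm HOCl: 2.36 / 0.5058 = 4.666 ppm.
FC to add: 4.666 − 0.2 = 4.466 mg/L as Cl₂.
Cl₂ equivalent: 4.466 mg/L × 1,680,000 L = 7503 g.
Product at 75.0% available Cl: 7503 / 0.75 = 10,000 g.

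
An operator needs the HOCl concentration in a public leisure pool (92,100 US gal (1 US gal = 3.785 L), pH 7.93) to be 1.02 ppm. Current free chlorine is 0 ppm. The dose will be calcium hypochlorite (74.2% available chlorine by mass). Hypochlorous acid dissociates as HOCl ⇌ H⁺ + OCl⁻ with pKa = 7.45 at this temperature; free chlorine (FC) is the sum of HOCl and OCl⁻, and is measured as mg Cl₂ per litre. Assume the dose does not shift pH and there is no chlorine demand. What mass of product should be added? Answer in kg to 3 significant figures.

1.93 kg

Volume: 92,100 US gal × 3.785 L/gal = 348,598 L.
[OCl⁻]/[HOCl] = 10^(pH − pKa) = 10^(7.93 − 7.45) = 3.02; fraction as HOCl = 1/(1 + 3.02) = 0.2488.
Free chlorine required for 1.02 ppm HOCl: 1.02 / 0.2488 = 4.1 ppm.
FC to add: 4.1 − 0 = 4.1 mg/L as Cl₂.
Cl₂ equivalent: 4.1 mg/L × 348,598 L = 1429 g.
Product at 74.2% available Cl: 1429 / 0.742 = 1926 g.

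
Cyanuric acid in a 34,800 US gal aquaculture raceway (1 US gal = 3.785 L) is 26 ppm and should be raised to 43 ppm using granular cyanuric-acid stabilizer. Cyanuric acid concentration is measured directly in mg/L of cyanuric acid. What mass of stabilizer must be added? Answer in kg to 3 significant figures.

2.24 kg

Volume: 34,800 US gal × 3.785 L/gal = 131,718 L.
CYA to add: (43 − 26) = 17 mg/L × 131,718 L = 2239 g cyanuric acid.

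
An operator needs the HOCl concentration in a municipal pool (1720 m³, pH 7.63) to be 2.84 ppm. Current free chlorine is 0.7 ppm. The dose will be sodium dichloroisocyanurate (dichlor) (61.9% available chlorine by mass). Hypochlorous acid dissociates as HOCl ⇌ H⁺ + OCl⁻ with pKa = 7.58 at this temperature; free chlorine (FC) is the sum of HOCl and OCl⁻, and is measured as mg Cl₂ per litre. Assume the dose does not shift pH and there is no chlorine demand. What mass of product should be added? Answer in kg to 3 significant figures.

14.8 kg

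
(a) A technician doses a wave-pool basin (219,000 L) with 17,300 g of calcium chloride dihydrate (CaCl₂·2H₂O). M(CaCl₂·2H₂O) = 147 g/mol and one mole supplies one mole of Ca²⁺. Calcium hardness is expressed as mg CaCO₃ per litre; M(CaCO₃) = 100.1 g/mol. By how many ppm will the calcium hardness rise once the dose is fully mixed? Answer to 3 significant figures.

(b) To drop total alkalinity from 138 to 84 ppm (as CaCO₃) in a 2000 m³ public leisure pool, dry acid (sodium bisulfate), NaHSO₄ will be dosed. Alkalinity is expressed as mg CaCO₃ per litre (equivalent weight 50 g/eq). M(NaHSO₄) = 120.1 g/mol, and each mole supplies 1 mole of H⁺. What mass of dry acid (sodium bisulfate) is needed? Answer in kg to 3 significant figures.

(a) Moles of Ca²⁺: 17,300 g ÷ 147 g/mol = 117.7 mol.
(a) As CaCO₃: 117.7 mol × 100.1 g/mol = 11,780 g.
(a) Rise: 11,780 g / 219,000 L × 1000 = 53.79 mg/L.

(b) Volume: 2000 m³ = 2,000,000 L.
(b) Alkalinity to neutralize: (138 − 84) = 54 mg/L as CaCO₃ × 2,000,000 L = 108,000 g as CaCO₃.
(b) Equivalents of H⁺ required: 108,000 ÷ 50 g/eq = 2160 eq = 2160 mol NaHSO₄.
(b) Mass of NaHSO₄: 2160 × 120.1 = 259,400 g.

(a) 53.8 ppm; (b) 259 kg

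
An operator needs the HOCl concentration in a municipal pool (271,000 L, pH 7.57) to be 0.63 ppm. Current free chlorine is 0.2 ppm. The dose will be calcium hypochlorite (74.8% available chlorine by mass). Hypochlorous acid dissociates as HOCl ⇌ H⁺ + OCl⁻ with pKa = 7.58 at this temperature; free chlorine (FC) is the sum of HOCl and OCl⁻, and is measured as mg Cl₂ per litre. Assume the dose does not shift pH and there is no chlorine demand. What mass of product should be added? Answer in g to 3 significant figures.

379 g

[OCl⁻]/[HOCl] = 10^(pH − pKa) = 10^(7.57 − 7.58) = 0.9772; fraction as HOCl = 1/(1 + 0.9772) = 0.5058.
Free chlorine required for 0.63 ppm HOCl: 0.63 / 0.5058 = 1.246 ppm.
FC to add: 1.246 − 0.2 = 1.046 mg/L as Cl₂.
Cl₂ equivalent: 1.046 mg/L × 271,000 L = 283.4 g.
Product at 74.8% available Cl: 283.4 / 0.748 = 378.8 g.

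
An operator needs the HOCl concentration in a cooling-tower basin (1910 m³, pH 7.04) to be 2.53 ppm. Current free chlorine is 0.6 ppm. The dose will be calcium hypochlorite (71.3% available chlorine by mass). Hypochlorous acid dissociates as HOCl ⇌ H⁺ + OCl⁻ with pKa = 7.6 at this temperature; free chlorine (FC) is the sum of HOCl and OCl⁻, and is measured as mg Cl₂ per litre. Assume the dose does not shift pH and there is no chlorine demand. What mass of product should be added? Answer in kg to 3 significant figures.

Volume: 1910 m³ = 1,910,000 L.
[OCl⁻]/[HOCl] = 10^(pH − pKa) = 10^(7.04 − 7.6) = 0.2754; fraction as HOCl = 1/(1 + 0.2754) = 0.7841.
Free chlorine required for 2.53 ppm HOCl: 2.53 / 0.7841 = 3.227 ppm.
FC to add: 3.227 − 0.6 = 2.627 mg/L as Cl₂.
Cl₂ equivalent: 2.627 mg/L × 1,910,000 L = 5017 g.
Product at 71.3% available Cl: 5017 / 0.713 = 7037 g.

7.04 kg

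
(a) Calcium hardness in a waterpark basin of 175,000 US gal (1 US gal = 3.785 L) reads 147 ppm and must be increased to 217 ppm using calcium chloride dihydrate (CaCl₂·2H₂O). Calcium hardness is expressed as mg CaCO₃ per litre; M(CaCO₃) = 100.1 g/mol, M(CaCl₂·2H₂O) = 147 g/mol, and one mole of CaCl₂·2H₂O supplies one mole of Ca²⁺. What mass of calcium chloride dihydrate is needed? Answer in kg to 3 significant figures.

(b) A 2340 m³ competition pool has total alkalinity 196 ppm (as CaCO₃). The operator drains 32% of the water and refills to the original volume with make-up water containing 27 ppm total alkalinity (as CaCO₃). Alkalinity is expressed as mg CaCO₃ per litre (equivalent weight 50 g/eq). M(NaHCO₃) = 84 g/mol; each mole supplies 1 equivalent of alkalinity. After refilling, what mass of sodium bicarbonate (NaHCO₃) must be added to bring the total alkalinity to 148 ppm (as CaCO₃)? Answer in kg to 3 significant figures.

(a) 68.1 kg; (b) 23.9 kg

(a) Volume: 175,000 US gal × 3.785 L/gal = 662,375 L.
(a) Hardness to add: (217 − 147) = 70 mg/L as CaCO₃ × 662,375 L = 46,370 g as CaCO₃.
(a) Moles of Ca²⁺ (1 mol Ca²⁺ ≡ 1 mol CaCO₃): 46,370 / 100.1 g/mol = 463.2 mol.
(a) Mass of CaCl₂·2H₂O: 463.2 × 147 = 68,090 g.

(b) Volume: 2340 m³ = 2,340,000 L.
(b) After draining 32% and refilling: 196 × 0.68 + 27 × 0.32 = 141.92 ppm.
(b) Deficit to target: 148 − 141.92 = 6.08 mg/L.
(b) As CaCO₃: 6.08 mg/L × 2,340,000 L = 14,230 g; ÷ 50 g/eq ÷ 1 = 284.5 mol NaHCO₃.
(b) Mass: 284.5 × 84 = 23,900 g.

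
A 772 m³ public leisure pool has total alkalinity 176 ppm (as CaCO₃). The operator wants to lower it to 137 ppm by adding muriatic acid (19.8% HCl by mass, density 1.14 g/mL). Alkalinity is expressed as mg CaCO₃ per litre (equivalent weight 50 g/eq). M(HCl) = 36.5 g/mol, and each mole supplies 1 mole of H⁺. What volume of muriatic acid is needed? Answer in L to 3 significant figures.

Volume: 772 m³ = 772,000 L.
Alkalinity to neutralize: (176 − 137) = 39 mg/L as CaCO₃ × 772,000 L = 30,110 g as CaCO₃.
Equivalents of H⁺ required: 30,110 ÷ 50 g/eq = 602.2 eq = 602.2 mol HCl.
Mass of HCl: 602.2 × 36.5 = 21,980 g.
Mass of 19.8% solution: 21,980 / 0.198 = 111,000 g.
Volume: 111,000 g ÷ 1.14 g/mL = 97,370 mL.

97.4 L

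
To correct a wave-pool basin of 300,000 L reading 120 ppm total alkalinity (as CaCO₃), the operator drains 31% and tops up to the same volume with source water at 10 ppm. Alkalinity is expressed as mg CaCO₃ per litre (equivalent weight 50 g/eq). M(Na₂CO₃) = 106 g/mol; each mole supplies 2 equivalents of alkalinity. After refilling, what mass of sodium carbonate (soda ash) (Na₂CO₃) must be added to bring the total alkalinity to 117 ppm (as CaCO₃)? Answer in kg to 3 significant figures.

After draining 31% and refilling: 120 × 0.69 + 10 × 0.31 = 85.9 ppm.
Deficit to target: 117 − 85.9 = 31.1 mg/L.
As CaCO₃: 31.1 mg/L × 300,000 L = 9330 g; ÷ 50 g/eq ÷ 2 = 93.3 mol Na₂CO₃.
Mass: 93.3 × 106 = 9890 g.

9.89 kg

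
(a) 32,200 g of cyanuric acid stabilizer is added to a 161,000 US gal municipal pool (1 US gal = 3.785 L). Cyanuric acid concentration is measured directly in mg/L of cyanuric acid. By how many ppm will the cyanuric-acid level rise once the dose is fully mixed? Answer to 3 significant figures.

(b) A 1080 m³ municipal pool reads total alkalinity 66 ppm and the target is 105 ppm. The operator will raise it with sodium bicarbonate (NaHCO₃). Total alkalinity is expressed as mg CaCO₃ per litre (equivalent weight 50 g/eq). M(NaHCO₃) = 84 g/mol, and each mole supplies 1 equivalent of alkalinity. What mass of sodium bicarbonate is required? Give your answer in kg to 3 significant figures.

(a) Volume: 161,000 US gal × 3.785 L/gal = 609,385 L.
(a) Rise: 32,200 g / 609,385 L × 1000 = 52.84 mg/L.

(b) Volume: 1080 m³ = 1,080,000 L.
(b) Alkalinity to add: (105 − 66) = 39 mg/L as CaCO₃ × 1,080,000 L = 42,120 g as CaCO₃.
(b) Equivalents: 42,120 g ÷ 50 g/eq = 842.4 eq.
(b) NaHCO₃ supplies 1 eq per mole → 842.4 mol.
(b) Mass: 842.4 mol × 84 g/mol = 70,760 g.

(a) 52.8 ppm; (b) 70.8 kg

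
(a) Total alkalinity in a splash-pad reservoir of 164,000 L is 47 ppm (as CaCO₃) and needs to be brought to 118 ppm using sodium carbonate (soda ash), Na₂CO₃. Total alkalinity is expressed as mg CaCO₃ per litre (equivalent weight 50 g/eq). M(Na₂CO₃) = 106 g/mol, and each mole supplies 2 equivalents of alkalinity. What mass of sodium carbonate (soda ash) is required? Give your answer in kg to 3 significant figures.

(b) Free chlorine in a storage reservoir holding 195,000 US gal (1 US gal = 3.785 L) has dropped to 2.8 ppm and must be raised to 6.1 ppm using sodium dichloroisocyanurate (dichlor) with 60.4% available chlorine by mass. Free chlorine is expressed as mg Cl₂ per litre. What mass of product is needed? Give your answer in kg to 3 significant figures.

(a) 12.3 kg; (b) 4.03 kg

(a) Alkalinity to add: (118 − 47) = 71 mg/L as CaCO₃ × 164,000 L = 11,640 g as CaCO₃.
(a) Equivalents: 11,640 g ÷ 50 g/eq = 232.9 eq.
(a) Each mole of Na₂CO₃ supplies 2 eq, so 232.9 / 2 = 116.4 mol.
(a) Mass: 116.4 mol × 106 g/mol = 12,340 g.

(b) Volume: 195,000 US gal × 3.785 L/gal = 738,075 L.
(b) Chlorine deficit: 6.1 − 2.8 = 3.3 ppm = 3.3 mg/L as Cl₂.
(b) Cl₂ equivalent needed: 3.3 mg/L × 738,075 L = 2,436,000 mg = 2436 g.
(b) Product at 60.4% available chlorine: 2436 / 0.604 = 4033 g.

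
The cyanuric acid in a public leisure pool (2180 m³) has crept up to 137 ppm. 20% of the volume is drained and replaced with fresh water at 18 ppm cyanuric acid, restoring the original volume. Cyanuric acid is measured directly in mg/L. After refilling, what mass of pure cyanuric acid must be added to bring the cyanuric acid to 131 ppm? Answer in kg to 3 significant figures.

38.8 kg

Volume: 2180 m³ = 2,180,000 L.
After draining 20% and refilling: 137 × 0.80 + 18 × 0.20 = 113.2 ppm.
Deficit to target: 131 − 113.2 = 17.8 mg/L.
Mass: 17.8 mg/L × 2,180,000 L = 38,800 g cyanuric acid.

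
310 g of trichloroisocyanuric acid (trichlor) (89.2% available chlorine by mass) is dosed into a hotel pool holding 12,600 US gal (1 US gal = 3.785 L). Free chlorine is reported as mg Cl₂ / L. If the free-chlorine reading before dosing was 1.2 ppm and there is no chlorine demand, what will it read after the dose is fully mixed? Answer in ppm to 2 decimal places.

7.00 ppm

Volume: 12,600 US gal × 3.785 L/gal = 47,691 L.
Available chlorine delivered: 310 g × 0.892 = 276.5 g as Cl₂.
Concentration rise: 276.5 g / 47,691 L = 5.798 mg/L = 5.80 ppm.
Final FC: 1.2 + 5.80 = 7.00 ppm.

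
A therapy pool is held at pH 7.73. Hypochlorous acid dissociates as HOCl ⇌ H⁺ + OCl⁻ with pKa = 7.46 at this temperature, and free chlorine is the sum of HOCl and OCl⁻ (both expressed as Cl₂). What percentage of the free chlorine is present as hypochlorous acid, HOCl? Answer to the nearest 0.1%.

34.9%

[OCl⁻]/[HOCl] = 10^(pH − pKa) = 10^(7.73 − 7.46) = 10^0.27 = 1.862.
Fraction as HOCl = 1 / (1 + 1.862) = 0.3494.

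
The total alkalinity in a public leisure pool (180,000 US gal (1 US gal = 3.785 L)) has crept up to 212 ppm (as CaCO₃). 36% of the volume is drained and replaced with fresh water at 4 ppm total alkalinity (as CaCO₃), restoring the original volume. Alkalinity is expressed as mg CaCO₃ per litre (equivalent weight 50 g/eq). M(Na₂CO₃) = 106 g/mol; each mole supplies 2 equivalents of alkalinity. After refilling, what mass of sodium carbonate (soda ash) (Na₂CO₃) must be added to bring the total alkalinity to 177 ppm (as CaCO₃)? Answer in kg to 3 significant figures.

Volume: 180,000 US gal × 3.785 L/gal = 681,300 L.
After draining 36% and refilling: 212 × 0.64 + 4 × 0.36 = 137.12 ppm.
Deficit to target: 177 − 137.12 = 39.88 mg/L.
As CaCO₃: 39.88 mg/L × 681,300 L = 27,170 g; ÷ 50 g/eq ÷ 2 = 271.7 mol Na₂CO₃.
Mass: 271.7 × 106 = 28,800 g.

28.8 kg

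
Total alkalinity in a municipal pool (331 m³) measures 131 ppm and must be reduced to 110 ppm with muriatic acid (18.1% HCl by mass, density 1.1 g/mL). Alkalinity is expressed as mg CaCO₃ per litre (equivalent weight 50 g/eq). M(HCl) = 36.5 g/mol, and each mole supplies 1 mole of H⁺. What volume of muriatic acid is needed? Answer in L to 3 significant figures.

25.5 L

Volume: 331 m³ = 331,000 L.
Alkalinity to neutralize: (131 − 110) = 21 mg/L as CaCO₃ × 331,000 L = 6951 g as CaCO₃.
Equivalents of H⁺ required: 6951 ÷ 50 g/eq = 139 eq = 139 mol HCl.
Mass of HCl: 139 × 36.5 = 5074 g.
Mass of 18.1% solution: 5074 / 0.181 = 28,030 g.
Volume: 28,030 g ÷ 1.1 g/mL = 25,490 mL.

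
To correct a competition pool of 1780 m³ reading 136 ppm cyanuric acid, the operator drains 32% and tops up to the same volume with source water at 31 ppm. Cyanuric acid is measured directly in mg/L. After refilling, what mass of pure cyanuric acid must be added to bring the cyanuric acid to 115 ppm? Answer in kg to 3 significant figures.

22.4 kg

Volume: 1780 m³ = 1,780,000 L.
After draining 32% and refilling: 136 × 0.68 + 31 × 0.32 = 102.4 ppm.
Deficit to target: 115 − 102.4 = 12.6 mg/L.
Mass: 12.6 mg/L × 1,780,000 L = 22,430 g cyanuric acid.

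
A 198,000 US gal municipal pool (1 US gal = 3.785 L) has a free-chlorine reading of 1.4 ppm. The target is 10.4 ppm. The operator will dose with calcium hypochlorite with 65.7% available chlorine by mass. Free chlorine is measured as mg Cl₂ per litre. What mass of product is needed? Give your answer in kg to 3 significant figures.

Volume: 198,000 US gal × 3.785 L/gal = 749,430 L.
Chlorine deficit: 10.4 − 1.4 = 9 ppm = 9 mg/L as Cl₂.
Cl₂ equivalent needed: 9 mg/L × 749,430 L = 6,745,000 mg = 6745 g.
Product at 65.7% available chlorine: 6745 / 0.657 = 10,270 g.

10.3 kg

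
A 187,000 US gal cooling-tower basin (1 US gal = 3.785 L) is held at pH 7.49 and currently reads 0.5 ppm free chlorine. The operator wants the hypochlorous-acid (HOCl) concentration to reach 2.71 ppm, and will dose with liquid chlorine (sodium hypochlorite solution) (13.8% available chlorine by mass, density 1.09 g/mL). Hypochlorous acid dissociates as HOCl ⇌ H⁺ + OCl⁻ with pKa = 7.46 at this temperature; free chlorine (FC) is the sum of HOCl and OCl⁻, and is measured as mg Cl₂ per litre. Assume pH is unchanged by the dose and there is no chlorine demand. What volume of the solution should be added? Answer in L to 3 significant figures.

24.1 L

Volume: 187,000 US gal × 3.785 L/gal = 707,795 L.
[OCl⁻]/[HOCl] = 10^(pH − pKa) = 10^(7.49 − 7.46) = 1.072; fraction as HOCl = 1/(1 + 1.072) = 0.4827.
Free chlorine required for 2.71 ppm HOCl: 2.71 / 0.4827 = 5.614 ppm.
FC to add: 5.614 − 0.5 = 5.114 mg/L as Cl₂.
Cl₂ equivalent: 5.114 mg/L × 707,795 L = 3620 g.
Product at 13.8% available Cl: 3620 / 0.138 = 26,230 g.
Volume: 26,230 g ÷ 1.09 g/mL = 24,060 mL.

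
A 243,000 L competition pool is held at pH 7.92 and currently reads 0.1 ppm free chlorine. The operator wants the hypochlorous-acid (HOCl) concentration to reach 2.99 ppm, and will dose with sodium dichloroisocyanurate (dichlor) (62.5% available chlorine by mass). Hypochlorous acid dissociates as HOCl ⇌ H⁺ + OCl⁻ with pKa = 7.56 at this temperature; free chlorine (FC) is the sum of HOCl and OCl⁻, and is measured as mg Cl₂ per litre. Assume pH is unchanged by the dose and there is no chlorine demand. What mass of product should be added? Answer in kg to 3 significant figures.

3.79 kg

[OCl⁻]/[HOCl] = 10^(pH − pKa) = 10^(7.92 − 7.56) = 2.291; fraction as HOCl = 1/(1 + 2.291) = 0.3039.
Free chlorine required for 2.99 ppm HOCl: 2.99 / 0.3039 = 9.84 ppm.
FC to add: 9.84 − 0.1 = 9.74 mg/L as Cl₂.
Cl₂ equivalent: 9.74 mg/L × 243,000 L = 2367 g.
Product at 62.5% available Cl: 2367 / 0.625 = 3787 g.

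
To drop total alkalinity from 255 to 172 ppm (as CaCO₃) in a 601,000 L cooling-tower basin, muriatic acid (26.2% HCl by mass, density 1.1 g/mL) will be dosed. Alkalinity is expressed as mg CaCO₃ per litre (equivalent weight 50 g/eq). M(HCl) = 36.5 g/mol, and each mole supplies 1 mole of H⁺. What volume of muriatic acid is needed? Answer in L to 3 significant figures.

126 L

Alkalinity to neutralize: (255 − 172) = 83 mg/L as CaCO₃ × 601,000 L = 49,880 g as CaCO₃.
Equivalents of H⁺ required: 49,880 ÷ 50 g/eq = 997.7 eq = 997.7 mol HCl.
Mass of HCl: 997.7 × 36.5 = 36,410 g.
Mass of 26.2% solution: 36,410 / 0.262 = 139,000 g.
Volume: 139,000 g ÷ 1.1 g/mL = 126,400 mL.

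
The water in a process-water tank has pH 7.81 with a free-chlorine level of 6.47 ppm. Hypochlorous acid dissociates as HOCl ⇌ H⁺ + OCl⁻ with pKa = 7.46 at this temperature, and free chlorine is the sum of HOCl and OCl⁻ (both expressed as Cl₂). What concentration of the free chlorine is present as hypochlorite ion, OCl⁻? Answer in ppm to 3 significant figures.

4.47 ppm

[OCl⁻]/[HOCl] = 10^(pH − pKa) = 10^(7.81 − 7.46) = 10^0.35 = 2.239.
Fraction as HOCl = 1 / (1 + 2.239) = 0.3088.
OCl⁻ = (1 − 0.3088) × 6.47 ppm = 4.472 ppm.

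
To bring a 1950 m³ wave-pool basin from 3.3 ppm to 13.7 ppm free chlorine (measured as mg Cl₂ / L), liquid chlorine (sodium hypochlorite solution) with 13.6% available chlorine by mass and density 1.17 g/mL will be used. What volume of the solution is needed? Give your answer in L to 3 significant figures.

127 L

Volume: 1950 m³ = 1,950,000 L.
Chlorine deficit: 13.7 − 3.3 = 10.4 ppm = 10.4 mg/L as Cl₂.
Cl₂ equivalent needed: 10.4 mg/L × 1,950,000 L = 20,280,000 mg = 20,280 g.
Product at 13.6% available chlorine: 20,280 / 0.136 = 149,100 g.
Volume at density 1.17 g/mL: 149,100 g ÷ 1.17 g/mL = 127,500 mL.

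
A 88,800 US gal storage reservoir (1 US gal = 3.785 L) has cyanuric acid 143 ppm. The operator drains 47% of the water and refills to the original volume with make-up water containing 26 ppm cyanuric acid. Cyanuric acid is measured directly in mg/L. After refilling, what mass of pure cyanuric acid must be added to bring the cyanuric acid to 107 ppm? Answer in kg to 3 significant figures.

Volume: 88,800 US gal × 3.785 L/gal = 336,108 L.
After draining 47% and refilling: 143 × 0.53 + 26 × 0.47 = 88.01 ppm.
Deficit to target: 107 − 88.01 = 18.99 mg/L.
Mass: 18.99 mg/L × 336,108 L = 6383 g cyanuric acid.

6.38 kg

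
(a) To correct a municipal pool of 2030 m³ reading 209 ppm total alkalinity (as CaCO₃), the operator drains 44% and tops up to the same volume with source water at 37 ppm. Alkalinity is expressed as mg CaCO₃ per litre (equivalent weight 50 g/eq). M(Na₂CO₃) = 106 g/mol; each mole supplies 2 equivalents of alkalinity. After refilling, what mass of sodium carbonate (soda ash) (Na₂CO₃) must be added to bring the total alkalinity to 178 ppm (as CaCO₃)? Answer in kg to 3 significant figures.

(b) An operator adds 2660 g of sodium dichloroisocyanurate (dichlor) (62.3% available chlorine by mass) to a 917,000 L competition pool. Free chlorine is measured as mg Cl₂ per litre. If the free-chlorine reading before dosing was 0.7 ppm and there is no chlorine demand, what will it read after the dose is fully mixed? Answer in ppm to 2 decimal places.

(a) 96.1 kg; (b) 2.51 ppm

(a) Volume: 2030 m³ = 2,030,000 L.
(a) After draining 44% and refilling: 209 × 0.56 + 37 × 0.44 = 133.32 ppm.
(a) Deficit to target: 178 − 133.32 = 44.68 mg/L.
(a) As CaCO₃: 44.68 mg/L × 2,030,000 L = 90,700 g; ÷ 50 g/eq ÷ 2 = 907 mol Na₂CO₃.
(a) Mass: 907 × 106 = 96,140 g.

(b) Available chlorine delivered: 2660 g × 0.623 = 1657 g as Cl₂.
(b) Concentration rise: 1657 g / 917,000 L = 1.807 mg/L = 1.81 ppm.
(b) Final FC: 0.7 + 1.81 = 2.51 ppm.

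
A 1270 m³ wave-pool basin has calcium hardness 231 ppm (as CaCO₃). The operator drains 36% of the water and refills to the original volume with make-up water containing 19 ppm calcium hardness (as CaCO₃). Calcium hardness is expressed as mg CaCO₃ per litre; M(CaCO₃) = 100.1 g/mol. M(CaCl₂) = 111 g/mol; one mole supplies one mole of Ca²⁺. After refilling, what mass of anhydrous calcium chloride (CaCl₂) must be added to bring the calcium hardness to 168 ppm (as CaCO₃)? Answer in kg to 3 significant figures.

Volume: 1270 m³ = 1,270,000 L.
After draining 36% and refilling: 231 × 0.64 + 19 × 0.36 = 154.68 ppm.
Deficit to target: 168 − 154.68 = 13.32 mg/L.
As CaCO₃: 13.32 mg/L × 1,270,000 L = 16,920 g; ÷ 100.1 = 169 mol Ca²⁺.
Mass: 169 × 111 = 18,760 g.

18.8 kg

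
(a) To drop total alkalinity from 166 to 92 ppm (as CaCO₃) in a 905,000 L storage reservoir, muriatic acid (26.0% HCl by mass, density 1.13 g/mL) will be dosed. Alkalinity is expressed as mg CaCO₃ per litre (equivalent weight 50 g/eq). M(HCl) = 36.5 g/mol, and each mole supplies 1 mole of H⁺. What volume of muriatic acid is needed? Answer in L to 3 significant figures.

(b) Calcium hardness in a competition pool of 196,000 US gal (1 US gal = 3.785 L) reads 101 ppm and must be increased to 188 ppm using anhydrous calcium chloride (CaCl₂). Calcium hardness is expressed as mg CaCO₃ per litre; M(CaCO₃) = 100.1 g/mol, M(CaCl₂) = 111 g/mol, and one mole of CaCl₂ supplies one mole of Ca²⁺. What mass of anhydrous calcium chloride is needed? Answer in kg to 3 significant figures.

(a) 166 L; (b) 71.6 kg

(a) Alkalinity to neutralize: (166 − 92) = 74 mg/L as CaCO₃ × 905,000 L = 66,970 g as CaCO₃.
(a) Equivalents of H⁺ required: 66,970 ÷ 50 g/eq = 1339 eq = 1339 mol HCl.
(a) Mass of HCl: 1339 × 36.5 = 48,890 g.
(a) Mass of 26.0% solution: 48,890 / 0.26 = 188,000 g.
(a) Volume: 188,000 g ÷ 1.13 g/mL = 166,400 mL.

(b) Volume: 196,000 US gal × 3.785 L/gal = 741,860 L.
(b) Hardness to add: (188 − 101) = 87 mg/L as CaCO₃ × 741,860 L = 64,540 g as CaCO₃.
(b) Moles of Ca²⁺ (1 mol Ca²⁺ ≡ 1 mol CaCO₃): 64,540 / 100.1 g/mol = 644.8 mol.
(b) Mass of CaCl₂: 644.8 × 111 = 71,570 g.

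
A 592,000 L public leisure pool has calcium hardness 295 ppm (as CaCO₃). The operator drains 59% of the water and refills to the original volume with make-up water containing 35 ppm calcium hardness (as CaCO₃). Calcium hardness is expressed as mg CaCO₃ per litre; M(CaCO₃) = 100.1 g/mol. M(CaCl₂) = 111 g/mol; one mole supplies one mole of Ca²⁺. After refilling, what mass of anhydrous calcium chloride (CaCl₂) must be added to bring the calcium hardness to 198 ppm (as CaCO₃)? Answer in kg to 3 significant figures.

37.0 kg

After draining 59% and refilling: 295 × 0.41 + 35 × 0.59 = 141.6 ppm.
Deficit to target: 198 − 141.6 = 56.4 mg/L.
As CaCO₃: 56.4 mg/L × 592,000 L = 33,390 g; ÷ 100.1 = 333.6 mol Ca²⁺.
Mass: 333.6 × 111 = 37,020 g.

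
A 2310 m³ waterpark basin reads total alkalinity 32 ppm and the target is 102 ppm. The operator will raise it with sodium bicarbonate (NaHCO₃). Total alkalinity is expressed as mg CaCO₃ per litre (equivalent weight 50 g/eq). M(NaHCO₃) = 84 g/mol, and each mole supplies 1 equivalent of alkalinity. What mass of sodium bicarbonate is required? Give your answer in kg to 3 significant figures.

272 kg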